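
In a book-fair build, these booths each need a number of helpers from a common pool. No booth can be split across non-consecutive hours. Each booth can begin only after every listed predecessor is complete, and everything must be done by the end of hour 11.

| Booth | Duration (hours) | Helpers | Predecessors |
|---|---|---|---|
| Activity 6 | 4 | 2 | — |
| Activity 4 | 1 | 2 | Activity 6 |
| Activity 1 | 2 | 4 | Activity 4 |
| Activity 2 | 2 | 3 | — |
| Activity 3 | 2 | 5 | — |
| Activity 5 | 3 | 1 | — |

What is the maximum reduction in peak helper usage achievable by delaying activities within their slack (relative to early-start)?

6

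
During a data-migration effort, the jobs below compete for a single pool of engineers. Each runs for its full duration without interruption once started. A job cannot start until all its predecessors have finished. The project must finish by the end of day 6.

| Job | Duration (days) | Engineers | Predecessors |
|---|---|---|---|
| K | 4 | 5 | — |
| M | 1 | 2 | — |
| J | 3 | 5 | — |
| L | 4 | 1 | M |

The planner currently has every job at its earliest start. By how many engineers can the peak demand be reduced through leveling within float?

Early-start peak: d1:12  d2:11  d3:11  d4:6  d5:1  d6:0 ⇒ 12.
Leveled (K@1, M@1, J@2, L@2): d1:7  d2:11  d3:11  d4:11  d5:1  d6:0 ⇒ 11.
Reduction 12 − 11 = 1.

1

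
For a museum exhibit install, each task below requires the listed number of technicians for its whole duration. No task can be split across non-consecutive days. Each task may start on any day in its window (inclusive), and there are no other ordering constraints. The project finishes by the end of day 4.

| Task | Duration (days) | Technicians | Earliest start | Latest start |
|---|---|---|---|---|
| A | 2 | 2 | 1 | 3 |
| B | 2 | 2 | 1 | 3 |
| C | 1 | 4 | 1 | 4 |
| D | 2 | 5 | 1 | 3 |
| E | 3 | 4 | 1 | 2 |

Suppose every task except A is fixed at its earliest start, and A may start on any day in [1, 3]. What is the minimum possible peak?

A@1: d1:17  d2:13  d3:4  d4:0 → peak 17
A@2: d1:15  d2:13  d3:6  d4:0 → peak 15
A@3: d1:15  d2:11  d3:6  d4:2 → peak 15
Best is A@2, peak 15.

15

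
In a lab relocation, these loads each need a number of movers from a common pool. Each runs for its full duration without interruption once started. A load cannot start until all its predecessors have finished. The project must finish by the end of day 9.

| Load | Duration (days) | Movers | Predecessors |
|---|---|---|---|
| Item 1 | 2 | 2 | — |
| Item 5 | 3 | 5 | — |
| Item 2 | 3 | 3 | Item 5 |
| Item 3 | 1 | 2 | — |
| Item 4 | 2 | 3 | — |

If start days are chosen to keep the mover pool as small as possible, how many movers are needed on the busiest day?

Early-start (Item 1@1, Item 5@1, Item 2@4, Item 3@1, Item 4@1) gives peak 12: d1:12  d2:10  d3:5  d4:3  d5:3  d6:3  d7:0  d8:0  d9:0.
Shift Item 5→3, Item 2→6, Item 3→6.
Schedule Item 1@1, Item 5@3, Item 2@6, Item 3@6, Item 4@1: d1:5  d2:5  d3:5  d4:5  d5:5  d6:5  d7:3  d8:3  d9:0 — peak 5.

5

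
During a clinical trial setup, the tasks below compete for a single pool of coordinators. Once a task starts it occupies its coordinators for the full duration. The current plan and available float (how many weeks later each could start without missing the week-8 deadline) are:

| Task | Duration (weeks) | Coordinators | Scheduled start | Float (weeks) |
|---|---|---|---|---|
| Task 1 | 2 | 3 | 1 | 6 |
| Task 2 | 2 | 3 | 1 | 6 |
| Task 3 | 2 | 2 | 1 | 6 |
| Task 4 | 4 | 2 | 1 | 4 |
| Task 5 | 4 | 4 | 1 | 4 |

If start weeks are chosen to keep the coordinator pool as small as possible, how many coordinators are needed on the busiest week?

6

Early-start (Task 1@1, Task 2@1, Task 3@1, Task 4@1, Task 5@1) gives peak 14: w1:14  w2:14  w3:6  w4:6  w5:0  w6:0  w7:0  w8:0.
Shift Task 3→3, Task 4→3, Task 5→5.
Schedule Task 1@1, Task 2@1, Task 3@3, Task 4@3, Task 5@5: w1:6  w2:6  w3:4  w4:4  w5:6  w6:6  w7:4  w8:4 — peak 6.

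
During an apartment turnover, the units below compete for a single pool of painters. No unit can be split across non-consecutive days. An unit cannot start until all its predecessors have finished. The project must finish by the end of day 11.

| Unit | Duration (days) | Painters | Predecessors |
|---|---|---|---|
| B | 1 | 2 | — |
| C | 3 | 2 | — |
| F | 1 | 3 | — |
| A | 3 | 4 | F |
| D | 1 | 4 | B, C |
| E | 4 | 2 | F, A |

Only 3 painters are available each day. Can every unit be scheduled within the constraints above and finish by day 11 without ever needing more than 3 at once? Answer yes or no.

Total painter-days = 35; over 11 days the average is 35/11 > 3, so some day must exceed 3.

no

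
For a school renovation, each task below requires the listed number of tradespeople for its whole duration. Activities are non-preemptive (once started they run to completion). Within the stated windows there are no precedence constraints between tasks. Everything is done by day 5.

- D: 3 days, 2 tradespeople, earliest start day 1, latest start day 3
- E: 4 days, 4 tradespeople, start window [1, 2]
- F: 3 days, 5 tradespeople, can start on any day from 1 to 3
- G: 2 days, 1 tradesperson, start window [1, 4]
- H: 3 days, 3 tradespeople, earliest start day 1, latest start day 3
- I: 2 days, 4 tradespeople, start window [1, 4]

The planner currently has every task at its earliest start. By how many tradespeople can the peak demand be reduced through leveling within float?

Early-start peak: d1:19  d2:19  d3:14  d4:4  d5:0 ⇒ 19.
Leveled (D@1, E@1, F@1, G@1, H@3, I@4): d1:12  d2:12  d3:14  d4:11  d5:7 ⇒ 14.
Reduction 19 − 14 = 5.

5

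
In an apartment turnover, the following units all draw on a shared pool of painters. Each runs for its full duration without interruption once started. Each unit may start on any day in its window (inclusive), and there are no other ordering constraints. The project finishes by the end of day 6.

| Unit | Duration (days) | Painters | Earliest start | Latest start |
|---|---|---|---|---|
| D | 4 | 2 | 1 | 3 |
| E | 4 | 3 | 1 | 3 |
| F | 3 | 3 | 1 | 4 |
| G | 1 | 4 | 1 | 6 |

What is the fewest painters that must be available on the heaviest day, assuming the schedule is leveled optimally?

8

Early-start (D@1, E@1, F@1, G@1) gives peak 12: d1:12  d2:8  d3:8  d4:5  d5:0  d6:0.
Shift G→5.
Schedule D@1, E@1, F@1, G@5: d1:8  d2:8  d3:8  d4:5  d5:4  d6:0 — peak 8.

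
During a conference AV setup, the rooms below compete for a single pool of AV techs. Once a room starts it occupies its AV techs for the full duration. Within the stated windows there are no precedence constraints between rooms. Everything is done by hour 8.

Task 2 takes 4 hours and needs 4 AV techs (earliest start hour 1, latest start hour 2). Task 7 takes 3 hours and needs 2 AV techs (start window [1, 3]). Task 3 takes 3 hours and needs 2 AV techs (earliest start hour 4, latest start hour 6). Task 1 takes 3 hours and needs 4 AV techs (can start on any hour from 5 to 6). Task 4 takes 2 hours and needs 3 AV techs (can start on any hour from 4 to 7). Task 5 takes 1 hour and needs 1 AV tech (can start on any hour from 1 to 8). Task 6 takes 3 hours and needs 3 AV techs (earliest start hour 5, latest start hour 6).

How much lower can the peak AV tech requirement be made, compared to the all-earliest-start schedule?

3

Early-start peak: h1:7  h2:6  h3:6  h4:9  h5:12  h6:9  h7:7  h8:0 ⇒ 12.
Leveled (Task 2@1, Task 7@1, Task 3@4, Task 1@5, Task 4@4, Task 5@1, Task 6@6): h1:7  h2:6  h3:6  h4:9  h5:9  h6:9  h7:7  h8:3 ⇒ 9.
Reduction 12 − 9 = 3.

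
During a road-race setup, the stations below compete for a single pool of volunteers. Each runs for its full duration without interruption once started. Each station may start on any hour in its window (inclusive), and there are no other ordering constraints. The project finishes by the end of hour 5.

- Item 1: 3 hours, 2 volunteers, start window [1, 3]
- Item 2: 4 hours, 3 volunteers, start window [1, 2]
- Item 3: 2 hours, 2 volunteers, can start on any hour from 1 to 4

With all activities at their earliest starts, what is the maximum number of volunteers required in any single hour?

Early-start schedule: Item 1@1, Item 2@1, Item 3@1.
Load per hour: hour 1: 7, hour 2: 7, hour 3: 5, hour 4: 3, hour 5: 0.
Peak is 7.

7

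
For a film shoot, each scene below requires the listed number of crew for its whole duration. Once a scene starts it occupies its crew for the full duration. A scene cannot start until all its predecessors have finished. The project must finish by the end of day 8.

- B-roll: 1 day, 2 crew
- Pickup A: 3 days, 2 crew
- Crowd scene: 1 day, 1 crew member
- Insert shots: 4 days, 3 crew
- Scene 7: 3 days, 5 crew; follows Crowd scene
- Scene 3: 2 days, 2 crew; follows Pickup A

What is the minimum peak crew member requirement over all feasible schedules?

5

Early-start (B-roll@1, Pickup A@1, Crowd scene@1, Insert shots@1, Scene 7@2, Scene 3@4) gives peak 10: d1:8  d2:10  d3:10  d4:10  d5:2  d6:0  d7:0  d8:0.
Shift Insert shots→2, Scene 7→6.
Schedule B-roll@1, Pickup A@1, Crowd scene@1, Insert shots@2, Scene 7@6, Scene 3@4: d1:5  d2:5  d3:5  d4:5  d5:5  d6:5  d7:5  d8:5 — peak 5.
Total crew member-days = 40 over 8 days ⇒ peak ≥ ⌈40/8⌉ = 5, so 5 is optimal.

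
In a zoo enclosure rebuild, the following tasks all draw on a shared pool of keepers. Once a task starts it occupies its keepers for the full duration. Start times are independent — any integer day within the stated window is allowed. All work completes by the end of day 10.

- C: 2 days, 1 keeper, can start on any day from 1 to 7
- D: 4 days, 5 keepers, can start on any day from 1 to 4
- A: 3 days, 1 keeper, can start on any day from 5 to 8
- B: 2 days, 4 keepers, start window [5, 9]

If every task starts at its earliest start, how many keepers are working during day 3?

At early start, day 3 has: D.
Demand: 5 = 5.

5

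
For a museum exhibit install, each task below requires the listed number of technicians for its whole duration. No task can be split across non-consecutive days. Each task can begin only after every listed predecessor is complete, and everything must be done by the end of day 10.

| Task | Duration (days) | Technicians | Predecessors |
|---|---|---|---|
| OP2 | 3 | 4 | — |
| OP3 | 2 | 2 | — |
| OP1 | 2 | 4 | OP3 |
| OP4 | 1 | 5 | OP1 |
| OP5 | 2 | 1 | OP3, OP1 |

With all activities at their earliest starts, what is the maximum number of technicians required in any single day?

8

Early-start schedule: OP2@1, OP3@1, OP1@3, OP4@5, OP5@5.
Load per day: day 1: 6, day 2: 6, day 3: 8, day 4: 4, day 5: 6, day 6: 1, day 7: 0, day 8: 0, day 9: 0, day 10: 0.
Peak is 8.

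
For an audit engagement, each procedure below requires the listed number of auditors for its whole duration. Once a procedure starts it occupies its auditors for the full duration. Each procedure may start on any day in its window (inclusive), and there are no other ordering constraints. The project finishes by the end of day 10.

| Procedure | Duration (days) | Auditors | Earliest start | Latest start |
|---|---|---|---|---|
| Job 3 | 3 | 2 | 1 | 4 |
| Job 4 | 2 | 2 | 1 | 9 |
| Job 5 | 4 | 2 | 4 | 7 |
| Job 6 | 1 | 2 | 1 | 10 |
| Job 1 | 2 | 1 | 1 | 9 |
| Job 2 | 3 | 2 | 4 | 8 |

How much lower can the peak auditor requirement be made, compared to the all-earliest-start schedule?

3

Early-start peak: d1:7  d2:5  d3:2  d4:4  d5:4  d6:4  d7:2  d8:0  d9:0  d10:0 ⇒ 7.
Leveled (Job 3@1, Job 4@1, Job 5@4, Job 6@3, Job 1@4, Job 2@6): d1:4  d2:4  d3:4  d4:3  d5:3  d6:4  d7:4  d8:2  d9:0  d10:0 ⇒ 4.
Reduction 7 − 4 = 3.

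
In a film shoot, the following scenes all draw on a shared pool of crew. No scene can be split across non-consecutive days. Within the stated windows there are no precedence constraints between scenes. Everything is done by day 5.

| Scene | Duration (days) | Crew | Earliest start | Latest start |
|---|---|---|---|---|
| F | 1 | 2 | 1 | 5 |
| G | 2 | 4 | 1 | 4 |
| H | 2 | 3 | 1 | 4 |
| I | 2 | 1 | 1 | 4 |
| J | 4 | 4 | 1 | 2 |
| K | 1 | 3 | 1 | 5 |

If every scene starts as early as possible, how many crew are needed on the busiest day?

Early-start schedule: F@1, G@1, H@1, I@1, J@1, K@1.
Load per day: day 1: 17, day 2: 12, day 3: 4, day 4: 4, day 5: 0.
Peak is 17.

17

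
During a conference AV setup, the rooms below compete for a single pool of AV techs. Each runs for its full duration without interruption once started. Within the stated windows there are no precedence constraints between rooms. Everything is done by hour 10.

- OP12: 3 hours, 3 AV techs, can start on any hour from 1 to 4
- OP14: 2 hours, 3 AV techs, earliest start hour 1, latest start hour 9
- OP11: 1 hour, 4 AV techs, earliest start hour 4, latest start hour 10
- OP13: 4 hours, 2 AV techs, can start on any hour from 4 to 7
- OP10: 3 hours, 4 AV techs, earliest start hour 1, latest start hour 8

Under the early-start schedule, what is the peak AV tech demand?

10

Early-start schedule: OP12@1, OP14@1, OP11@4, OP13@4, OP10@1.
Load per hour: hour 1: 10, hour 2: 10, hour 3: 7, hour 4: 6, hour 5: 2, hour 6: 2, hour 7: 2, hour 8: 0, hour 9: 0, hour 10: 0.
Peak is 10.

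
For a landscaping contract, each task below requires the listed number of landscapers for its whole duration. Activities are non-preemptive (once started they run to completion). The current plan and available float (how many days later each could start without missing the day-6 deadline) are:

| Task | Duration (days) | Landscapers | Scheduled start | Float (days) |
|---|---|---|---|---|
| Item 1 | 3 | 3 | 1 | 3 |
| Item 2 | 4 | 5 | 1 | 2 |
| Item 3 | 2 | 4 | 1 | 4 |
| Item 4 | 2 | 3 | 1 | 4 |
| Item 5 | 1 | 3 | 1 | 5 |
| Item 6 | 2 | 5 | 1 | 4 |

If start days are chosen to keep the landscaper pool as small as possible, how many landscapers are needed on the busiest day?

10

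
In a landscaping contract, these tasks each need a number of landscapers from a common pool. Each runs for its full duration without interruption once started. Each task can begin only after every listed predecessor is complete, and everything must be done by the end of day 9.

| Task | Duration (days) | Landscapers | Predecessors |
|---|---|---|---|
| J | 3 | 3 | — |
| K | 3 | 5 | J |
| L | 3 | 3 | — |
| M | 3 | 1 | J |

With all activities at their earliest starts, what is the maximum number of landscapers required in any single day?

6

Early-start schedule: J@1, K@4, L@1, M@4.
Load per day: day 1: 6, day 2: 6, day 3: 6, day 4: 6, day 5: 6, day 6: 6, day 7: 0, day 8: 0, day 9: 0.
Peak is 6.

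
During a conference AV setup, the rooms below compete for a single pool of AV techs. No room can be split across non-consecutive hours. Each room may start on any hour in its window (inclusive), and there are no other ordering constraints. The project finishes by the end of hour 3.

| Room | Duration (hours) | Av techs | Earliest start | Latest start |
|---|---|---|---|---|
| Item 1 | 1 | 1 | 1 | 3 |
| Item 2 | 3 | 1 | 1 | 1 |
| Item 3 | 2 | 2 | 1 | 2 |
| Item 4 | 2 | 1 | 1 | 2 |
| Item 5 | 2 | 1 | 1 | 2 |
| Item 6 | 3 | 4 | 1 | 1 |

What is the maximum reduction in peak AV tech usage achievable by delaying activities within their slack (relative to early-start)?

1

Early-start peak: h1:10  h2:9  h3:5 ⇒ 10.
Leveled (Item 1@1, Item 2@1, Item 3@1, Item 4@1, Item 5@2, Item 6@1): h1:9  h2:9  h3:6 ⇒ 9.
Reduction 10 − 9 = 1.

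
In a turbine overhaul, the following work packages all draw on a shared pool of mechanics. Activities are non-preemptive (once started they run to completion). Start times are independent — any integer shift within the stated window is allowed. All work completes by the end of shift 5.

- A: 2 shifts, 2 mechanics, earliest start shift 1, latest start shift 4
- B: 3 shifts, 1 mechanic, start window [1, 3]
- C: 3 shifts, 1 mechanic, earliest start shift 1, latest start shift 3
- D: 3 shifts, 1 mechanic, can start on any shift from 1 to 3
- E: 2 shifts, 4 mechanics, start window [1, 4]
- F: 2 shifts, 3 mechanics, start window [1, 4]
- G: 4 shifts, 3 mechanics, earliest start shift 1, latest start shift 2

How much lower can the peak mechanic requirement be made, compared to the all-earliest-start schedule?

6

Early-start peak: s1:15  s2:15  s3:6  s4:3  s5:0 ⇒ 15.
Leveled (A@1, B@1, C@3, D@3, E@4, F@1, G@1): s1:9  s2:9  s3:6  s4:9  s5:6 ⇒ 9.
Reduction 15 − 9 = 6.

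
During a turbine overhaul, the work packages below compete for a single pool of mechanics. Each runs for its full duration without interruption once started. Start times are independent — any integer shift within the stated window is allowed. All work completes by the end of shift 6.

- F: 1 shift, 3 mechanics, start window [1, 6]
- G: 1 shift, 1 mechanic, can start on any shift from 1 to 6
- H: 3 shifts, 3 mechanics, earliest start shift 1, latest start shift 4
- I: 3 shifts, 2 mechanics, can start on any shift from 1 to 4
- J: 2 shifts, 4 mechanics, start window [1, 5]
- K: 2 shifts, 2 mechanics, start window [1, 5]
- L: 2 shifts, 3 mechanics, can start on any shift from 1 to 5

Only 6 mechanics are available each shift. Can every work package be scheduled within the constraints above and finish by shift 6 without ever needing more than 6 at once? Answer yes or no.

no

Total mechanic-shifts = 37; over 6 shifts the average is 37/6 > 6, so some shift must exceed 6.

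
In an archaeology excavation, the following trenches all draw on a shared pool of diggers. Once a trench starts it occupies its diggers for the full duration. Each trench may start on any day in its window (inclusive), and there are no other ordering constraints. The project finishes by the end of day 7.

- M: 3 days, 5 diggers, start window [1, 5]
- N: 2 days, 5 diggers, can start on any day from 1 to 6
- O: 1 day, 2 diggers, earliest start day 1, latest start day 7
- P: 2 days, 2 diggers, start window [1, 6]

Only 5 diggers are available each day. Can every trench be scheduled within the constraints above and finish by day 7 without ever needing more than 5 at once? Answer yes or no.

yes

Schedule M@1, N@4, O@6, P@6: d1:5  d2:5  d3:5  d4:5  d5:5  d6:4  d7:2 — peak 5 ≤ 5.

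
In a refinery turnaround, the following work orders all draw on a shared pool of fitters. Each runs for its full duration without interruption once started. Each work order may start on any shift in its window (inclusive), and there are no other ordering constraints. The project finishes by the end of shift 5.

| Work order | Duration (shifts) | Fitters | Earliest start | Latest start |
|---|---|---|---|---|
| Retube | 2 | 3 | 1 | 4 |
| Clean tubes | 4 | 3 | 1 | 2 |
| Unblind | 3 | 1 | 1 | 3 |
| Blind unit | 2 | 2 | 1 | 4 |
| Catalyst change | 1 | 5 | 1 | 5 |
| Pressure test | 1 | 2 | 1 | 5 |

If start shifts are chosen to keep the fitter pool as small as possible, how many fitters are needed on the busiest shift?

Early-start (Retube@1, Clean tubes@1, Unblind@1, Blind unit@1, Catalyst change@1, Pressure test@1) gives peak 16: s1:16  s2:9  s3:4  s4:3  s5:0.
Shift Blind unit→3, Catalyst change→5, Pressure test→4.
Schedule Retube@1, Clean tubes@1, Unblind@1, Blind unit@3, Catalyst change@5, Pressure test@4: s1:7  s2:7  s3:6  s4:7  s5:5 — peak 7.
Total fitter-shifts = 32 over 5 shifts ⇒ peak ≥ ⌈32/5⌉ = 7, so 7 is optimal.

7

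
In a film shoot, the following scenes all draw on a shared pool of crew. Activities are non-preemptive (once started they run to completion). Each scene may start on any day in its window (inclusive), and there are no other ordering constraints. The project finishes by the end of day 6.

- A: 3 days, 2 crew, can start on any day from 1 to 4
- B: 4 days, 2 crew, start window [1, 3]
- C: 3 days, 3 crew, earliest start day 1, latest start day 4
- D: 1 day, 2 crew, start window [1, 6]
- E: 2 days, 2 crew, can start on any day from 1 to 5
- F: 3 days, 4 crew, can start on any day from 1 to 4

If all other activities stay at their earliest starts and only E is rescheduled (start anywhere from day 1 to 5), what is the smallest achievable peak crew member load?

E@1: d1:15  d2:13  d3:11  d4:2  d5:0  d6:0 → peak 15
E@2: d1:13  d2:13  d3:13  d4:2  d5:0  d6:0 → peak 13
E@3: d1:13  d2:11  d3:13  d4:4  d5:0  d6:0 → peak 13
E@4: d1:13  d2:11  d3:11  d4:4  d5:2  d6:0 → peak 13
E@5: d1:13  d2:11  d3:11  d4:2  d5:2  d6:2 → peak 13
Best is E@2, peak 13.

13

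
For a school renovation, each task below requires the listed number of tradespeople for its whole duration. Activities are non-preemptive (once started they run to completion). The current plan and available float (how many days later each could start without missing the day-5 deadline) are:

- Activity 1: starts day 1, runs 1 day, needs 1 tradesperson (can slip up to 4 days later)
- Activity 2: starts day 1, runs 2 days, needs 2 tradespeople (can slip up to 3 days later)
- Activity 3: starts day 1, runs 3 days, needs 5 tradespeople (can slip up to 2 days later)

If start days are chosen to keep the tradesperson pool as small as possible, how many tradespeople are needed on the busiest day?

Early-start (Activity 1@1, Activity 2@1, Activity 3@1) gives peak 8: d1:8  d2:7  d3:5  d4:0  d5:0.
Shift Activity 3→3.
Schedule Activity 1@1, Activity 2@1, Activity 3@3: d1:3  d2:2  d3:5  d4:5  d5:5 — peak 5.

5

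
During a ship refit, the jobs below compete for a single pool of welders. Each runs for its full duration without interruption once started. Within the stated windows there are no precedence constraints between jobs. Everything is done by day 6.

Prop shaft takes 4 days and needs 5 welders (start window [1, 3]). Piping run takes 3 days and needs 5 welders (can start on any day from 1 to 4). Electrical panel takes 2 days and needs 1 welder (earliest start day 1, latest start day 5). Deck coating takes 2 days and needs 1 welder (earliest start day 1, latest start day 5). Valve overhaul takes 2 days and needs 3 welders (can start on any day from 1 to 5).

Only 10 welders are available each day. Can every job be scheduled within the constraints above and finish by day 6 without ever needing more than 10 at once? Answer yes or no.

Schedule Prop shaft@1, Piping run@1, Electrical panel@4, Deck coating@4, Valve overhaul@4: d1:10  d2:10  d3:10  d4:10  d5:5  d6:0 — peak 10 ≤ 10.

yes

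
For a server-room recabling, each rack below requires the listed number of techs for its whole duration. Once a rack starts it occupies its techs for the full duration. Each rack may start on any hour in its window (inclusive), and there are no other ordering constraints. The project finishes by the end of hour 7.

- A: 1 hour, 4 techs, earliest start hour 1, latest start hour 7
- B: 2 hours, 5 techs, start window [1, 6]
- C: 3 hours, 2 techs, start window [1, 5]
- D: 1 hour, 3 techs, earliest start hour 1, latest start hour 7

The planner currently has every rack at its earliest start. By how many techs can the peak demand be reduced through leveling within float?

9

Early-start peak: h1:14  h2:7  h3:2  h4:0  h5:0  h6:0  h7:0 ⇒ 14.
Leveled (A@1, B@2, C@4, D@4): h1:4  h2:5  h3:5  h4:5  h5:2  h6:2  h7:0 ⇒ 5.
Reduction 14 − 5 = 9.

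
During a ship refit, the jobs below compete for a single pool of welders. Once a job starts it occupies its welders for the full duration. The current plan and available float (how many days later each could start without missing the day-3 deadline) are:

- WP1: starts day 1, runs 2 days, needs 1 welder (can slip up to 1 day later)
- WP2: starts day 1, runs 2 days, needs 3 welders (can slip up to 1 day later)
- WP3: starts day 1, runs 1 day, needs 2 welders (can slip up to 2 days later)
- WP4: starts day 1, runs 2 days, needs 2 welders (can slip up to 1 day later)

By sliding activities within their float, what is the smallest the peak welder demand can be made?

Early-start (WP1@1, WP2@1, WP3@1, WP4@1) gives peak 8: d1:8  d2:6  d3:0.
Shift WP4→2.
Schedule WP1@1, WP2@1, WP3@1, WP4@2: d1:6  d2:6  d3:2 — peak 6.
No arrangement of the 24 feasible schedules does better.

6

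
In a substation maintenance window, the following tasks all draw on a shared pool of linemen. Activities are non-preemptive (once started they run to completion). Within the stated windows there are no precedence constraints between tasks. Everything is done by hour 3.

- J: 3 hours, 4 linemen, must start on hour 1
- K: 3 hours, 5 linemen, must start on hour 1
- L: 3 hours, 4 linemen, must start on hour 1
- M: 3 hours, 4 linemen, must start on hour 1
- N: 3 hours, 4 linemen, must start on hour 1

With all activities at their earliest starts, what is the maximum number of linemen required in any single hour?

Early-start schedule: J@1, K@1, L@1, M@1, N@1.
Load per hour: hour 1: 21, hour 2: 21, hour 3: 21.
Peak is 21.

21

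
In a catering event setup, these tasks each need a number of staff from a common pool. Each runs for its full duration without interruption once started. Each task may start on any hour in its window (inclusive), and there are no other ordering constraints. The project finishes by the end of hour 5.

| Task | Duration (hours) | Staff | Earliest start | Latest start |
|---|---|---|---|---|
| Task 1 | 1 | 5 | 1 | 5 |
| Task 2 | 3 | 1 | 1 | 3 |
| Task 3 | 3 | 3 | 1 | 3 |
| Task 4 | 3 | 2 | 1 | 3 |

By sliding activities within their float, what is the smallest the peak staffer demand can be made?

6

Early-start (Task 1@1, Task 2@1, Task 3@1, Task 4@1) gives peak 11: h1:11  h2:6  h3:6  h4:0  h5:0.
Shift Task 3→2, Task 4→2.
Schedule Task 1@1, Task 2@1, Task 3@2, Task 4@2: h1:6  h2:6  h3:6  h4:5  h5:0 — peak 6.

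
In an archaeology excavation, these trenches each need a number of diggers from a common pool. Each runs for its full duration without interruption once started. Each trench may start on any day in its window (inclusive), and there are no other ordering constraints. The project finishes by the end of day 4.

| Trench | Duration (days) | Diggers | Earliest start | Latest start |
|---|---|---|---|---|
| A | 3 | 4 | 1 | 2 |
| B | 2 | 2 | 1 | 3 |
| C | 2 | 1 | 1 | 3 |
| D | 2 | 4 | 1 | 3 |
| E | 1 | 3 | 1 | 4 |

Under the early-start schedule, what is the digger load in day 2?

At early start, day 2 has: A, B, C, D.
Demand: 4 + 2 + 1 + 4 = 11.

11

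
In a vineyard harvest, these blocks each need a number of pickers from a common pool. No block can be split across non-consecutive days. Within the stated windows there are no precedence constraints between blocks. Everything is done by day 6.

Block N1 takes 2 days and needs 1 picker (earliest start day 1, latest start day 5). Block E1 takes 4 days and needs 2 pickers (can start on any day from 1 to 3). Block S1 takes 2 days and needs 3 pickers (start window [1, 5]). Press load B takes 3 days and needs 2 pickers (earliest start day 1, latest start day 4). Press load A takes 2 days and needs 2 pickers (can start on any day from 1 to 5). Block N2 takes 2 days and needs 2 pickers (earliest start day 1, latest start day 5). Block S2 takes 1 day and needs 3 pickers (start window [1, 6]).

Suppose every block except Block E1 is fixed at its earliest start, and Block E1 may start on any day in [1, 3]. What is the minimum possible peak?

13

Block E1@1: d1:15  d2:12  d3:4  d4:2  d5:0  d6:0 → peak 15
Block E1@2: d1:13  d2:12  d3:4  d4:2  d5:2  d6:0 → peak 13
Block E1@3: d1:13  d2:10  d3:4  d4:2  d5:2  d6:2 → peak 13
Best is Block E1@2, peak 13.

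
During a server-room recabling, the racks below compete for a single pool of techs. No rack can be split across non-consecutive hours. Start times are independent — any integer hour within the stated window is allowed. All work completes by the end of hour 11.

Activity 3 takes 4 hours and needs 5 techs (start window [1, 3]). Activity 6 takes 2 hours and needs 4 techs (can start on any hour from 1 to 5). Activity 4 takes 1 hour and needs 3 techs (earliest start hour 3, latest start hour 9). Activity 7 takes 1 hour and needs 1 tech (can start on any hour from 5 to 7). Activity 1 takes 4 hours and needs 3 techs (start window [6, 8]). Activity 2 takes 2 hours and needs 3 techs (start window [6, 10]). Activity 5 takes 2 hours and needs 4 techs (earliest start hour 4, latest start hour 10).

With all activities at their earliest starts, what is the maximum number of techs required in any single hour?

9

Early-start schedule: Activity 3@1, Activity 6@1, Activity 4@3, Activity 7@5, Activity 1@6, Activity 2@6, Activity 5@4.
Load per hour: hour 1: 9, hour 2: 9, hour 3: 8, hour 4: 9, hour 5: 5, hour 6: 6, hour 7: 6, hour 8: 3, hour 9: 3, hour 10: 0, hour 11: 0.
Peak is 9.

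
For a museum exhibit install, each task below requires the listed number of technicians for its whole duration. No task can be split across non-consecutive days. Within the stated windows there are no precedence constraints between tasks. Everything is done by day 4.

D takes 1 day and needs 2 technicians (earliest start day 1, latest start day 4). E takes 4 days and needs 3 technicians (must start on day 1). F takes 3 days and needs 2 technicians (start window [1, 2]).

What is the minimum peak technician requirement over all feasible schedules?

5

Early-start (D@1, E@1, F@1) gives peak 7: d1:7  d2:5  d3:5  d4:3.
Shift F→2.
Schedule D@1, E@1, F@2: d1:5  d2:5  d3:5  d4:5 — peak 5.
Total technician-days = 20 over 4 days ⇒ peak ≥ ⌈20/4⌉ = 5, so 5 is optimal.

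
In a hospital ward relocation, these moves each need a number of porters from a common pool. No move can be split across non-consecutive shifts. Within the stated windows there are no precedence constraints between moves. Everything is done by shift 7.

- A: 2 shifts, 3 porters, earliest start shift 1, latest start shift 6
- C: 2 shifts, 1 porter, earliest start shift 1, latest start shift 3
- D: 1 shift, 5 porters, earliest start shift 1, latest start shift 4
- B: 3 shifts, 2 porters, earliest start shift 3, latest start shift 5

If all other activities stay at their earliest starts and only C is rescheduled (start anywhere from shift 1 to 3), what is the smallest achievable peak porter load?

C@1: s1:9  s2:4  s3:2  s4:2  s5:2  s6:0  s7:0 → peak 9
C@2: s1:8  s2:4  s3:3  s4:2  s5:2  s6:0  s7:0 → peak 8
C@3: s1:8  s2:3  s3:3  s4:3  s5:2  s6:0  s7:0 → peak 8
Best is C@2, peak 8.

8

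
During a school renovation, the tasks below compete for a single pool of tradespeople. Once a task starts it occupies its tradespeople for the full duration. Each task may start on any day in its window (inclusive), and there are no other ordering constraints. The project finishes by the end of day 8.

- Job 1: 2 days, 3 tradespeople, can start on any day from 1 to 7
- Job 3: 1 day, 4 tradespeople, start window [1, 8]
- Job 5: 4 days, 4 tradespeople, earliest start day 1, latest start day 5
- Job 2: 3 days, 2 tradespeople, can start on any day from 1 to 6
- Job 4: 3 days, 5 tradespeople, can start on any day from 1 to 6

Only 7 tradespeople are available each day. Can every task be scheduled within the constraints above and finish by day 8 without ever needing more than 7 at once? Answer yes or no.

Schedule Job 1@1, Job 3@1, Job 5@2, Job 2@3, Job 4@6: d1:7  d2:7  d3:6  d4:6  d5:6  d6:5  d7:5  d8:5 — peak 7 ≤ 7.

yes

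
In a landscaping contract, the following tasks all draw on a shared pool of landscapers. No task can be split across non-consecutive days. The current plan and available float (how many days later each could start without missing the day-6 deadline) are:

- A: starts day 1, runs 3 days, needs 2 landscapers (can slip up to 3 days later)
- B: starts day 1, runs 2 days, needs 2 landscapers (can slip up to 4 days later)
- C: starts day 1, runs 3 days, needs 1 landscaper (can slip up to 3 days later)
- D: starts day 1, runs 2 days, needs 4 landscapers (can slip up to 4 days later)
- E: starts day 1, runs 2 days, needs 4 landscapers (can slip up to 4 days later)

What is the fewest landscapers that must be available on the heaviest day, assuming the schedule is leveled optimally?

Early-start (A@1, B@1, C@1, D@1, E@1) gives peak 13: d1:13  d2:13  d3:3  d4:0  d5:0  d6:0.
Shift C→4, D→3, E→5.
Schedule A@1, B@1, C@4, D@3, E@5: d1:4  d2:4  d3:6  d4:5  d5:5  d6:5 — peak 6.

6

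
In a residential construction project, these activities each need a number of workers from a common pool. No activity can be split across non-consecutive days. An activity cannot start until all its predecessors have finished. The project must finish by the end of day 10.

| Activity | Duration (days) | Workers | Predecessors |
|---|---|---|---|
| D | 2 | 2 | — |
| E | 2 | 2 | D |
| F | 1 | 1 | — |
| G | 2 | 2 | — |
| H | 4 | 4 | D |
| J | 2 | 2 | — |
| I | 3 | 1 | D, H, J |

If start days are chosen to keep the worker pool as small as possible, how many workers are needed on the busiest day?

4

Early-start (D@1, E@3, F@1, G@1, H@3, J@1, I@7) gives peak 7: d1:7  d2:6  d3:6  d4:6  d5:4  d6:4  d7:1  d8:1  d9:1  d10:0.
Shift E→7, F→7, G→9.
Schedule D@1, E@7, F@7, G@9, H@3, J@1, I@7: d1:4  d2:4  d3:4  d4:4  d5:4  d6:4  d7:4  d8:3  d9:3  d10:2 — peak 4.
Total worker-days = 36 over 10 days ⇒ peak ≥ ⌈36/10⌉ = 4, so 4 is optimal.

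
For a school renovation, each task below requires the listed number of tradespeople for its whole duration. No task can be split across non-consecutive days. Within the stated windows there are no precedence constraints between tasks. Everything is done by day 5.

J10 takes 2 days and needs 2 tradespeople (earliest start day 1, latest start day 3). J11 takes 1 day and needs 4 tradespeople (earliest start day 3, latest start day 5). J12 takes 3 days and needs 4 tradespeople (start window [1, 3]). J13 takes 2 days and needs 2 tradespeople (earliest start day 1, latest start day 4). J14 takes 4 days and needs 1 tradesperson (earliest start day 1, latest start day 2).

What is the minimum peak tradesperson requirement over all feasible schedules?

7

Early-start (J10@1, J11@3, J12@1, J13@1, J14@1) gives peak 9: d1:9  d2:9  d3:9  d4:1  d5:0.
Shift J11→4, J13→3.
Schedule J10@1, J11@4, J12@1, J13@3, J14@1: d1:7  d2:7  d3:7  d4:7  d5:0 — peak 7.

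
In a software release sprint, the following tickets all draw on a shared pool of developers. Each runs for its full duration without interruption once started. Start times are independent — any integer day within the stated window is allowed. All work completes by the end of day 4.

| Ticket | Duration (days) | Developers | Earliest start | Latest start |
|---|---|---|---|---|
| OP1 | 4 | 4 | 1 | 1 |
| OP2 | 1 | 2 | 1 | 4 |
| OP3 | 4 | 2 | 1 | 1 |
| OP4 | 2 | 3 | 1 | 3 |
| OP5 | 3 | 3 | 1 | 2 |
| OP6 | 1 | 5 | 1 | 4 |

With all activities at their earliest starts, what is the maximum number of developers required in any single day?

Early-start schedule: OP1@1, OP2@1, OP3@1, OP4@1, OP5@1, OP6@1.
Load per day: day 1: 19, day 2: 12, day 3: 9, day 4: 6.
Peak is 19.

19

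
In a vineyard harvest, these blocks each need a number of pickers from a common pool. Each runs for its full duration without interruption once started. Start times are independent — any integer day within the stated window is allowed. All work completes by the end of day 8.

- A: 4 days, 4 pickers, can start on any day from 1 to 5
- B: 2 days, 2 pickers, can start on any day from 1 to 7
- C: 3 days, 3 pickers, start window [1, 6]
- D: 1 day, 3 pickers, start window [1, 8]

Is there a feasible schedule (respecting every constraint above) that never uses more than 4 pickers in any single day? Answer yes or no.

no

The minimum achievable peak is 5; 4 < 5, so no feasible schedule stays within the cap.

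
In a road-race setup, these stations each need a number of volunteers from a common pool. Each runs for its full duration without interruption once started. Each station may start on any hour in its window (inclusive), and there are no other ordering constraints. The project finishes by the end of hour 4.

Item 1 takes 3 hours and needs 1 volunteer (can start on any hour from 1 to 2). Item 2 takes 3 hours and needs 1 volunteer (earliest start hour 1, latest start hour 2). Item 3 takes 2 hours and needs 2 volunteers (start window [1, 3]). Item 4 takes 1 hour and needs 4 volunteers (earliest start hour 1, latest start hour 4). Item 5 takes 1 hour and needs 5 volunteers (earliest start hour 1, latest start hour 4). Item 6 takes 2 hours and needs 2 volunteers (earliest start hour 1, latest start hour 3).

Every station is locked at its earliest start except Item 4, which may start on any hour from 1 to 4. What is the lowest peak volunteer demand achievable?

Item 4@1: h1:15  h2:6  h3:2  h4:0 → peak 15
Item 4@2: h1:11  h2:10  h3:2  h4:0 → peak 11
Item 4@3: h1:11  h2:6  h3:6  h4:0 → peak 11
Item 4@4: h1:11  h2:6  h3:2  h4:4 → peak 11
Best is Item 4@2, peak 11.

11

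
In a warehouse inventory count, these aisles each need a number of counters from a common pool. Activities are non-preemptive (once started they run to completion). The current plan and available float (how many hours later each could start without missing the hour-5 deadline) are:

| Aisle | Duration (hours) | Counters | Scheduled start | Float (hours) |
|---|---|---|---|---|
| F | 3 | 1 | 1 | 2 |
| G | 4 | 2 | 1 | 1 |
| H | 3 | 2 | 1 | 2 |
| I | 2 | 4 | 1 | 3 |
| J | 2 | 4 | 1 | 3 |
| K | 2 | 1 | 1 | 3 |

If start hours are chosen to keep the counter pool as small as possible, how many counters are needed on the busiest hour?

8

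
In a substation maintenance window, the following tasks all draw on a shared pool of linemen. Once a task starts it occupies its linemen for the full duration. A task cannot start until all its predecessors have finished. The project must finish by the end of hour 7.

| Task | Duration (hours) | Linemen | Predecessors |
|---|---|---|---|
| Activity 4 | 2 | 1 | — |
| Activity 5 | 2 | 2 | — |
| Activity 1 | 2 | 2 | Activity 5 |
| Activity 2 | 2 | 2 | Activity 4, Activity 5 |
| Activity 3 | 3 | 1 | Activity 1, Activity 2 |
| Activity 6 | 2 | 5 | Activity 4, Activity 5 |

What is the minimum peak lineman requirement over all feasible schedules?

6

Early-start (Activity 4@1, Activity 5@1, Activity 1@3, Activity 2@3, Activity 3@5, Activity 6@3) gives peak 9: h1:3  h2:3  h3:9  h4:9  h5:1  h6:1  h7:1.
Shift Activity 6→5.
Schedule Activity 4@1, Activity 5@1, Activity 1@3, Activity 2@3, Activity 3@5, Activity 6@5: h1:3  h2:3  h3:4  h4:4  h5:6  h6:6  h7:1 — peak 6.
No arrangement of the 4 feasible schedules does better.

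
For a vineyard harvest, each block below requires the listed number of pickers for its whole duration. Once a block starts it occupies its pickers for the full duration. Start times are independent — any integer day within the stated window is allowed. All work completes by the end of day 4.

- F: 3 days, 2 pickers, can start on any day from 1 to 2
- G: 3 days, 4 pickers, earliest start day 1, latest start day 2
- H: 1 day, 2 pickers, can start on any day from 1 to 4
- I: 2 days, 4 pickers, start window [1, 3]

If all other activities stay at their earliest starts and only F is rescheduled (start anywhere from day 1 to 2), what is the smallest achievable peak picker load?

10

F@1: d1:12  d2:10  d3:6  d4:0 → peak 12
F@2: d1:10  d2:10  d3:6  d4:2 → peak 10
Best is F@2, peak 10.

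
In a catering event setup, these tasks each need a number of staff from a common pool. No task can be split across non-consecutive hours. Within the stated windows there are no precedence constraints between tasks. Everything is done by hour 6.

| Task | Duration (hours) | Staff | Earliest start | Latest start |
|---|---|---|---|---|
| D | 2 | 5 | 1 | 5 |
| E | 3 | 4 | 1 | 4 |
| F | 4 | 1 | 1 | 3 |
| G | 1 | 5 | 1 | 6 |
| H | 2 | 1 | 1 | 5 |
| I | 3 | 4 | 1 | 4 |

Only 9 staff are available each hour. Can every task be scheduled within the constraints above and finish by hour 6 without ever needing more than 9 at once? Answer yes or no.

Schedule D@1, E@1, F@3, G@6, H@4, I@3: h1:9  h2:9  h3:9  h4:6  h5:6  h6:6 — peak 9 ≤ 9.

yes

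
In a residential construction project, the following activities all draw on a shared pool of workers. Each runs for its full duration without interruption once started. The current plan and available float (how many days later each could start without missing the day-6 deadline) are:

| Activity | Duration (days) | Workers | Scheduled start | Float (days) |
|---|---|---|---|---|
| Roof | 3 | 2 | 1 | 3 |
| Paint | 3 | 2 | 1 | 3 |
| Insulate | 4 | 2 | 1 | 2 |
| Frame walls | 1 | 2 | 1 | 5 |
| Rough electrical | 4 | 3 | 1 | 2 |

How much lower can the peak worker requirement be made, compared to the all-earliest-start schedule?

Early-start peak: d1:11  d2:9  d3:9  d4:5  d5:0  d6:0 ⇒ 11.
Leveled (Roof@1, Paint@4, Insulate@1, Frame walls@1, Rough electrical@2): d1:6  d2:7  d3:7  d4:7  d5:5  d6:2 ⇒ 7.
Reduction 11 − 7 = 4.

4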